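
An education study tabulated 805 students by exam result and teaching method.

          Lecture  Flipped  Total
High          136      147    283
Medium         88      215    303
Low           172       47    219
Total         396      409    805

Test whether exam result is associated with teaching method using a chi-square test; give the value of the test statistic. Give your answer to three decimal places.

124.828

Grand total N = 805.
Expected counts (row total × column total / N):
  High, Lecture: 283×396/805 = 139.2149
  High, Flipped: 283×409/805 = 143.7851
  Medium, Lecture: 303×396/805 = 149.0534
  Medium, Flipped: 303×409/805 = 153.9466
  Low, Lecture: 219×396/805 = 107.7317
  Low, Flipped: 219×409/805 = 111.2683
Contributions (O − E)²/E:
  (136 − 139.2149)²/139.2149 = 0.0742
  (147 − 143.7851)²/143.7851 = 0.0719
  (88 − 149.0534)²/149.0534 = 25.0079
  (215 − 153.9466)²/153.9466 = 24.2131
  (172 − 107.7317)²/107.7317 = 38.3398
  (47 − 111.2683)²/111.2683 = 37.1212
χ² = 0.0742 + 0.0719 + 25.0079 + 24.2131 + 38.3398 + 37.1212 = 124.828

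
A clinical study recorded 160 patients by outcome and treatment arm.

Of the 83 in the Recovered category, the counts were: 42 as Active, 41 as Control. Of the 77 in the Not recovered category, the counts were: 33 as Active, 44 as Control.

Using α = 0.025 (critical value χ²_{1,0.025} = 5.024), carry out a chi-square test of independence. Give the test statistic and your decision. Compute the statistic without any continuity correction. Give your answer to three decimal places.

0.962; fail to reject H₀

Row totals: 83, 77. Column totals: 75, 85. Grand total N = 160.
Expected counts (row total × column total / N):
  Recovered, Active: 83×75/160 = 38.9062
  Recovered, Control: 83×85/160 = 44.0938
  Not recovered, Active: 77×75/160 = 36.0938
  Not recovered, Control: 77×85/160 = 40.9062
Contributions (O − E)²/E:
  (42 − 38.9062)²/38.9062 = 0.2460
  (41 − 44.0938)²/44.0938 = 0.2171
  (33 − 36.0938)²/36.0938 = 0.2652
  (44 − 40.9062)²/40.9062 = 0.2340
χ² = 0.2460 + 0.2171 + 0.2652 + 0.2340 = 0.962
df = (2−1)(2−1) = 1. Since 0.962 < 5.024, fail to reject the null hypothesis of independence at α = 0.025.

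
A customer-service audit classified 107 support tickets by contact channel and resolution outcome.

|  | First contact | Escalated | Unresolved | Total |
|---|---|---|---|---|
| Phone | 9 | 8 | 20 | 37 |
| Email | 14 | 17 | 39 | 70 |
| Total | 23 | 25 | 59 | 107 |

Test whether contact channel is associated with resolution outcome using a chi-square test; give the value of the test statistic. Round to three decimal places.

Grand total N = 107.
Expected counts (row total × column total / N):
  Phone, First contact: 37×23/107 = 7.9533
  Phone, Escalated: 37×25/107 = 8.6449
  Phone, Unresolved: 37×59/107 = 20.4019
  Email, First contact: 70×23/107 = 15.0467
  Email, Escalated: 70×25/107 = 16.3551
  Email, Unresolved: 70×59/107 = 38.5981
Contributions (O − E)²/E:
  (9 − 7.9533)²/7.9533 = 0.1378
  (8 − 8.6449)²/8.6449 = 0.0481
  (20 − 20.4019)²/20.4019 = 0.0079
  (14 − 15.0467)²/15.0467 = 0.0728
  (17 − 16.3551)²/16.3551 = 0.0254
  (39 − 38.5981)²/38.5981 = 0.0042
χ² = 0.1378 + 0.0481 + 0.0079 + 0.0728 + 0.0254 + 0.0042 = 0.296

0.296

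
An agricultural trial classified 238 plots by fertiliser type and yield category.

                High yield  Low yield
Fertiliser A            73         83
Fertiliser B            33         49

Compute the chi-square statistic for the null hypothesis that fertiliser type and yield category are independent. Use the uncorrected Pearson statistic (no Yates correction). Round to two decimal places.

Row totals: 156, 82. Column totals: 106, 132. Grand total N = 238.
Expected counts (row total × column total / N):
  Fertiliser A, High yield: 156×106/238 = 69.479
  Fertiliser A, Low yield: 156×132/238 = 86.521
  Fertiliser B, High yield: 82×106/238 = 36.521
  Fertiliser B, Low yield: 82×132/238 = 45.479
Contributions (O − E)²/E:
  (73 − 69.479)²/69.479 = 0.1784
  (83 − 86.521)²/86.521 = 0.1433
  (33 − 36.521)²/36.521 = 0.3395
  (49 − 45.479)²/45.479 = 0.2726
χ² = 0.1784 + 0.1433 + 0.3395 + 0.2726 = 0.93

0.93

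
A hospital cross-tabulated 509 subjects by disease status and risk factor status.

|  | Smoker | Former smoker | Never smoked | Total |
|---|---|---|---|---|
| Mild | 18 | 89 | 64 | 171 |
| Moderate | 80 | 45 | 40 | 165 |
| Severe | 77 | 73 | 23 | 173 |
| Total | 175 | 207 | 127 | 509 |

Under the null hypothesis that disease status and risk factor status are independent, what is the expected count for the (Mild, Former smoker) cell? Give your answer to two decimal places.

69.54

Row total (Mild) = 171; column total (Former smoker) = 207; grand total N = 509.
Expected count = (row total × column total) / N = 171 × 207 / 509 = 69.54.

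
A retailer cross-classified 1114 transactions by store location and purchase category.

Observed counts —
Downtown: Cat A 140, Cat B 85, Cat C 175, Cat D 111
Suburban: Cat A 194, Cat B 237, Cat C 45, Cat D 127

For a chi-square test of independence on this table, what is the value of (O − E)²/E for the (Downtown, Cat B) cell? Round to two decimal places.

Row total (Downtown) = 511; column total (Cat B) = 322; N = 1114.
Expected count E = 511 × 322 / 1114 = 147.704.
Contribution = (O − E)²/E = (85 − 147.704)² / 147.704 = 26.62.

26.62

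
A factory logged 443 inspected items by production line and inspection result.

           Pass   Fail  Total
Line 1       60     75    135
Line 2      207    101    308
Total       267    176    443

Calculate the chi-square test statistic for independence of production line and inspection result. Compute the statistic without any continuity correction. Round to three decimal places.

20.311

Grand total N = 443.
Expected counts (row total × column total / N):
  Line 1, Pass: 135×267/443 = 81.3657
  Line 1, Fail: 135×176/443 = 53.6343
  Line 2, Pass: 308×267/443 = 185.6343
  Line 2, Fail: 308×176/443 = 122.3657
Contributions (O − E)²/E:
  (60 − 81.3657)²/81.3657 = 5.6104
  (75 − 53.6343)²/53.6343 = 8.5112
  (207 − 185.6343)²/185.6343 = 2.4591
  (101 − 122.3657)²/122.3657 = 3.7306
χ² = 5.6104 + 8.5112 + 2.4591 + 3.7306 = 20.311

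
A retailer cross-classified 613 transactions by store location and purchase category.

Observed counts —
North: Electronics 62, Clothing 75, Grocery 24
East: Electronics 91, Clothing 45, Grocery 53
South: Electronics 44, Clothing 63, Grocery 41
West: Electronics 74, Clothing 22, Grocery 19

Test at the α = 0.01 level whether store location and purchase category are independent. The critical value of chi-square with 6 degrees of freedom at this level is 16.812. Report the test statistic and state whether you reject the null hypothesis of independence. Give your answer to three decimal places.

54.079; reject H₀

Row totals: 161, 189, 148, 115. Column totals: 271, 205, 137. Grand total N = 613.
Expected counts (row total × column total / N):
  North, Electronics: 161×271/613 = 71.1762
  North, Clothing: 161×205/613 = 53.8418
  North, Grocery: 161×137/613 = 35.9821
  East, Electronics: 189×271/613 = 83.5546
  East, Clothing: 189×205/613 = 63.2055
  East, Grocery: 189×137/613 = 42.2398
  South, Electronics: 148×271/613 = 65.4290
  South, Clothing: 148×205/613 = 49.4943
  South, Grocery: 148×137/613 = 33.0767
  West, Electronics: 115×271/613 = 50.8401
  West, Clothing: 115×205/613 = 38.4584
  West, Grocery: 115×137/613 = 25.7015
Contributions (O − E)²/E:
  (62 − 71.1762)²/71.1762 = 1.1830
  (75 − 53.8418)²/53.8418 = 8.3145
  (24 − 35.9821)²/35.9821 = 3.9901
  (91 − 83.5546)²/83.5546 = 0.6634
  (45 − 63.2055)²/63.2055 = 5.2439
  (53 − 42.2398)²/42.2398 = 2.7411
  (44 − 65.4290)²/65.4290 = 7.0183
  (63 − 49.4943)²/49.4943 = 3.6854
  (41 − 33.0767)²/33.0767 = 1.8980
  (74 − 50.8401)²/50.8401 = 10.5504
  (22 − 38.4584)²/38.4584 = 7.0434
  (19 − 25.7015)²/25.7015 = 1.7474
χ² = 1.1830 + 8.3145 + 3.9901 + 0.6634 + 5.2439 + 2.7411 + 7.0183 + 3.6854 + 1.8980 + 10.5504 + 7.0434 + 1.7474 = 54.079
df = (4−1)(3−1) = 6. Since 54.079 > 16.812, reject the null hypothesis of independence at α = 0.01.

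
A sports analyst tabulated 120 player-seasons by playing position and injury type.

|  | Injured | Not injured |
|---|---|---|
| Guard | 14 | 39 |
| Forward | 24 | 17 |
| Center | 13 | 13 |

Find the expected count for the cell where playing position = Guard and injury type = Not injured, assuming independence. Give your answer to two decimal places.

30.48

Row total (Guard) = 53; column total (Not injured) = 69; grand total N = 120.
Expected count = (row total × column total) / N = 53 × 69 / 120 = 30.48.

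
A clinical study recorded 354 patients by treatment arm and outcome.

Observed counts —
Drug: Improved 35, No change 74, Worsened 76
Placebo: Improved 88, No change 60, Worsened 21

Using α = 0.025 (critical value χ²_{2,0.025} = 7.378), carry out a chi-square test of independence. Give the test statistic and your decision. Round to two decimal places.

54.87; reject H₀

Row totals: 185, 169. Column totals: 123, 134, 97. Grand total N = 354.
Expected counts (row total × column total / N):
  Drug, Improved: 185×123/354 = 64.2797
  Drug, No change: 185×134/354 = 70.0282
  Drug, Worsened: 185×97/354 = 50.6921
  Placebo, Improved: 169×123/354 = 58.7203
  Placebo, No change: 169×134/354 = 63.9718
  Placebo, Worsened: 169×97/354 = 46.3079
Contributions (O − E)²/E:
  (35 − 64.2797)²/64.2797 = 13.3370
  (74 − 70.0282)²/70.0282 = 0.2253
  (76 − 50.6921)²/50.6921 = 12.6349
  (88 − 58.7203)²/58.7203 = 14.5997
  (60 − 63.9718)²/63.9718 = 0.2466
  (21 − 46.3079)²/46.3079 = 13.8311
χ² = 13.3370 + 0.2253 + 12.6349 + 14.5997 + 0.2466 + 13.8311 = 54.87
df = (2−1)(3−1) = 2. Since 54.87 > 7.378, reject the null hypothesis of independence at α = 0.025.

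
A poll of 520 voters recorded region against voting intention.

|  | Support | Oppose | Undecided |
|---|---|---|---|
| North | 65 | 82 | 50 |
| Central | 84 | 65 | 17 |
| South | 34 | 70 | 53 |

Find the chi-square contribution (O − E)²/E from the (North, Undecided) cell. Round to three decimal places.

Row total (North) = 197; column total (Undecided) = 120; N = 520.
Expected count E = 197 × 120 / 520 = 45.4615.
Contribution = (O − E)²/E = (50 − 45.4615)² / 45.4615 = 0.453.

0.453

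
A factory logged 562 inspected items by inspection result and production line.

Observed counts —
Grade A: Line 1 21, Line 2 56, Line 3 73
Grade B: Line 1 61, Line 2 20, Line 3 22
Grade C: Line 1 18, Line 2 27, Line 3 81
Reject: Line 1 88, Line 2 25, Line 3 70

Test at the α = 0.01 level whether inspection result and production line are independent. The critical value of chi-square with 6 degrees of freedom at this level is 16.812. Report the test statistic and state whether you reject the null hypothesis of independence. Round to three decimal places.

Row totals: 150, 103, 126, 183. Column totals: 188, 128, 246. Grand total N = 562.
Expected counts (row total × column total / N):
  Grade A, Line 1: 150×188/562 = 50.1779
  Grade A, Line 2: 150×128/562 = 34.1637
  Grade A, Line 3: 150×246/562 = 65.6584
  Grade B, Line 1: 103×188/562 = 34.4555
  Grade B, Line 2: 103×128/562 = 23.4591
  Grade B, Line 3: 103×246/562 = 45.0854
  Grade C, Line 1: 126×188/562 = 42.1495
  Grade C, Line 2: 126×128/562 = 28.6975
  Grade C, Line 3: 126×246/562 = 55.1530
  Reject, Line 1: 183×188/562 = 61.2171
  Reject, Line 2: 183×128/562 = 41.6797
  Reject, Line 3: 183×246/562 = 80.1032
Contributions (O − E)²/E:
  (21 − 50.1779)²/50.1779 = 16.9666
  (56 − 34.1637)²/34.1637 = 13.9570
  (73 − 65.6584)²/65.6584 = 0.8209
  (61 − 34.4555)²/34.4555 = 20.4499
  (20 − 23.4591)²/23.4591 = 0.5101
  (22 − 45.0854)²/45.0854 = 11.8206
  (18 − 42.1495)²/42.1495 = 13.8364
  (27 − 28.6975)²/28.6975 = 0.1004
  (81 − 55.1530)²/55.1530 = 12.1130
  (88 − 61.2171)²/61.2171 = 11.7177
  (25 − 41.6797)²/41.6797 = 6.6750
  (70 − 80.1032)²/80.1032 = 1.2743
χ² = 16.9666 + 13.9570 + 0.8209 + 20.4499 + 0.5101 + 11.8206 + 13.8364 + 0.1004 + 12.1130 + 11.7177 + 6.6750 + 1.2743 = 110.242
df = (4−1)(3−1) = 6. Since 110.242 > 16.812, reject the null hypothesis of independence at α = 0.01.

110.242; reject H₀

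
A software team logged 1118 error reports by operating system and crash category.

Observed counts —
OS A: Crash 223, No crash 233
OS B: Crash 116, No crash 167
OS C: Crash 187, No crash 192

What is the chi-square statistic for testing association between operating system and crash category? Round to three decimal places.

Row totals: 456, 283, 379. Column totals: 526, 592. Grand total N = 1118.
Expected counts (row total × column total / N):
  OS A, Crash: 456×526/1118 = 214.5403
  OS A, No crash: 456×592/1118 = 241.4597
  OS B, Crash: 283×526/1118 = 133.1467
  OS B, No crash: 283×592/1118 = 149.8533
  OS C, Crash: 379×526/1118 = 178.3131
  OS C, No crash: 379×592/1118 = 200.6869
Contributions (O − E)²/E:
  (223 − 214.5403)²/214.5403 = 0.3336
  (233 − 241.4597)²/241.4597 = 0.2964
  (116 − 133.1467)²/133.1467 = 2.2082
  (167 − 149.8533)²/149.8533 = 1.9620
  (187 − 178.3131)²/178.3131 = 0.4232
  (192 − 200.6869)²/200.6869 = 0.3760
χ² = 0.3336 + 0.2964 + 2.2082 + 1.9620 + 0.4232 + 0.3760 = 5.599

5.599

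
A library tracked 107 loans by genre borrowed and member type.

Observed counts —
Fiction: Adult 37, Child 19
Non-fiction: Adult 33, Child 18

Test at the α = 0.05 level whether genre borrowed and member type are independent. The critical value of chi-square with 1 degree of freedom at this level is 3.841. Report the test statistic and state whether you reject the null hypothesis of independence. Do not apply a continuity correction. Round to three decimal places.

0.022; fail to reject H₀

Row totals: 56, 51. Column totals: 70, 37. Grand total N = 107.
Expected counts (row total × column total / N):
  Fiction, Adult: 56×70/107 = 36.6355
  Fiction, Child: 56×37/107 = 19.3645
  Non-fiction, Adult: 51×70/107 = 33.3645
  Non-fiction, Child: 51×37/107 = 17.6355
Contributions (O − E)²/E:
  (37 − 36.6355)²/36.6355 = 0.0036
  (19 − 19.3645)²/19.3645 = 0.0069
  (33 − 33.3645)²/33.3645 = 0.0040
  (18 − 17.6355)²/17.6355 = 0.0075
χ² = 0.0036 + 0.0069 + 0.0040 + 0.0075 = 0.022
df = (2−1)(2−1) = 1. Since 0.022 < 3.841, fail to reject the null hypothesis of independence at α = 0.05.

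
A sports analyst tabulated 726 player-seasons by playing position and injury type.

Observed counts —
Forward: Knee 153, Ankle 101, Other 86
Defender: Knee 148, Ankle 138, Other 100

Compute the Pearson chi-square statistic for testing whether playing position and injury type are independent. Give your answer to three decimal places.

Row totals: 340, 386. Column totals: 301, 239, 186. Grand total N = 726.
Expected counts (row total × column total / N):
  Forward, Knee: 340×301/726 = 140.9642
  Forward, Ankle: 340×239/726 = 111.9284
  Forward, Other: 340×186/726 = 87.1074
  Defender, Knee: 386×301/726 = 160.0358
  Defender, Ankle: 386×239/726 = 127.0716
  Defender, Other: 386×186/726 = 98.8926
Contributions (O − E)²/E:
  (153 − 140.9642)²/140.9642 = 1.0276
  (101 − 111.9284)²/111.9284 = 1.0670
  (86 − 87.1074)²/87.1074 = 0.0141
  (148 − 160.0358)²/160.0358 = 0.9052
  (138 − 127.0716)²/127.0716 = 0.9399
  (100 − 98.8926)²/98.8926 = 0.0124
χ² = 1.0276 + 1.0670 + 0.0141 + 0.9052 + 0.9399 + 0.0124 = 3.966

3.966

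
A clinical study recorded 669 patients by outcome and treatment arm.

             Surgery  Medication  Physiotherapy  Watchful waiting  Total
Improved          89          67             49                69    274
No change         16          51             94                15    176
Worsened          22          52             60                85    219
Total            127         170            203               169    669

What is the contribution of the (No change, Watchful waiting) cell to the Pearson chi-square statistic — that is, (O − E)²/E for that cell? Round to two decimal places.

Row total (No change) = 176; column total (Watchful waiting) = 169; N = 669.
Expected count E = 176 × 169 / 669 = 44.460.
Contribution = (O − E)²/E = (15 − 44.460)² / 44.460 = 19.52.

19.52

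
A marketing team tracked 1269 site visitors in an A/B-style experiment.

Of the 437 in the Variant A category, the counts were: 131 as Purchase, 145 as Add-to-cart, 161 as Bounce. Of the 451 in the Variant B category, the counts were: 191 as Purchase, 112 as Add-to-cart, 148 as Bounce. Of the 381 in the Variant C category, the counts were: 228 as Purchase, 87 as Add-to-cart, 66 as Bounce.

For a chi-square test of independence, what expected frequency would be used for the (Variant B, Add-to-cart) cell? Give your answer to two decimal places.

Row total (Variant B) = 451; column total (Add-to-cart) = 344; grand total N = 1269.
Expected count = (row total × column total) / N = 451 × 344 / 1269 = 122.26.

122.26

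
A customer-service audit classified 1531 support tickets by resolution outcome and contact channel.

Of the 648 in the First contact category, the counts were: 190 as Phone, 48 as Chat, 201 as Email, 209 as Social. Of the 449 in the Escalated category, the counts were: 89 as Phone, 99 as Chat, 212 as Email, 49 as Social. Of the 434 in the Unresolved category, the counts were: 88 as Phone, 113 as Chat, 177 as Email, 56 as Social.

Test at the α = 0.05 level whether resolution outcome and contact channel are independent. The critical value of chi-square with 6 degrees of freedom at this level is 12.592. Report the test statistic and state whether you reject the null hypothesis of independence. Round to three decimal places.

170.981; reject H₀

Row totals: 648, 449, 434. Column totals: 367, 260, 590, 314. Grand total N = 1531.
Expected counts (row total × column total / N):
  First contact, Phone: 648×367/1531 = 155.3338
  First contact, Chat: 648×260/1531 = 110.0457
  First contact, Email: 648×590/1531 = 249.7191
  First contact, Social: 648×314/1531 = 132.9014
  Escalated, Phone: 449×367/1531 = 107.6310
  Escalated, Chat: 449×260/1531 = 76.2508
  Escalated, Email: 449×590/1531 = 173.0307
  Escalated, Social: 449×314/1531 = 92.0875
  Unresolved, Phone: 434×367/1531 = 104.0353
  Unresolved, Chat: 434×260/1531 = 73.7035
  Unresolved, Email: 434×590/1531 = 167.2502
  Unresolved, Social: 434×314/1531 = 89.0111
Contributions (O − E)²/E:
  (190 − 155.3338)²/155.3338 = 7.7365
  (48 − 110.0457)²/110.0457 = 34.9825
  (201 − 249.7191)²/249.7191 = 9.5049
  (209 − 132.9014)²/132.9014 = 43.5736
  (89 − 107.6310)²/107.6310 = 3.2250
  (99 − 76.2508)²/76.2508 = 6.7872
  (212 − 173.0307)²/173.0307 = 8.7765
  (49 − 92.0875)²/92.0875 = 20.1605
  (88 − 104.0353)²/104.0353 = 2.4716
  (113 − 73.7035)²/73.7035 = 20.9517
  (177 − 167.2502)²/167.2502 = 0.5684
  (56 − 89.0111)²/89.0111 = 12.2427
χ² = 7.7365 + 34.9825 + 9.5049 + 43.5736 + 3.2250 + 6.7872 + 8.7765 + 20.1605 + 2.4716 + 20.9517 + 0.5684 + 12.2427 = 170.981
df = (3−1)(4−1) = 6. Since 170.981 > 12.592, reject the null hypothesis of independence at α = 0.05.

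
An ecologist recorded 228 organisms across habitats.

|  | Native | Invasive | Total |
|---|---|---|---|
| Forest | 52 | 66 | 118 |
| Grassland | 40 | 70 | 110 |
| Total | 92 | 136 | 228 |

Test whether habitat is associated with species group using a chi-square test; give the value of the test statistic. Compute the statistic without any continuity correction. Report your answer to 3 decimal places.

Grand total N = 228.
Expected counts (row total × column total / N):
  Forest, Native: 118×92/228 = 47.6140
  Forest, Invasive: 118×136/228 = 70.3860
  Grassland, Native: 110×92/228 = 44.3860
  Grassland, Invasive: 110×136/228 = 65.6140
Contributions (O − E)²/E:
  (52 − 47.6140)²/47.6140 = 0.4040
  (66 − 70.3860)²/70.3860 = 0.2733
  (40 − 44.3860)²/44.3860 = 0.4334
  (70 − 65.6140)²/65.6140 = 0.2932
χ² = 0.4040 + 0.2733 + 0.4334 + 0.2932 = 1.404

1.404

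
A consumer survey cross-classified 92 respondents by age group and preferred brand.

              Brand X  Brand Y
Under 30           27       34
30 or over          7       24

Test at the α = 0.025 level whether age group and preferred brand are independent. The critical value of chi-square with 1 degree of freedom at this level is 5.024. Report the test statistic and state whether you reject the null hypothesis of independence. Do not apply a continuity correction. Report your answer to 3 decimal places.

Row totals: 61, 31. Column totals: 34, 58. Grand total N = 92.
Expected counts (row total × column total / N):
  Under 30, Brand X: 61×34/92 = 22.5435
  Under 30, Brand Y: 61×58/92 = 38.4565
  30 or over, Brand X: 31×34/92 = 11.4565
  30 or over, Brand Y: 31×58/92 = 19.5435
Contributions (O − E)²/E:
  (27 − 22.5435)²/22.5435 = 0.8810
  (34 − 38.4565)²/38.4565 = 0.5164
  (7 − 11.4565)²/11.4565 = 1.7335
  (24 − 19.5435)²/19.5435 = 1.0162
χ² = 0.8810 + 0.5164 + 1.7335 + 1.0162 = 4.147
df = (2−1)(2−1) = 1. Since 4.147 < 5.024, fail to reject the null hypothesis of independence at α = 0.025.

4.147; fail to reject H₀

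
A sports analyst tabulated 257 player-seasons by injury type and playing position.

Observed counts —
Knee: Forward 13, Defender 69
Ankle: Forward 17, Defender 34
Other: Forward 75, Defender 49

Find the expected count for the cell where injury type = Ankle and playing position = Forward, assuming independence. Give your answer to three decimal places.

Row total (Ankle) = 51; column total (Forward) = 105; grand total N = 257.
Expected count = (row total × column total) / N = 51 × 105 / 257 = 20.837.

20.837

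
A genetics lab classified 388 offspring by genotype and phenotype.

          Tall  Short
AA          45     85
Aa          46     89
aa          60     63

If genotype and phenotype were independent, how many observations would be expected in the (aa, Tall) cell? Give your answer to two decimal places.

Row total (aa) = 123; column total (Tall) = 151; grand total N = 388.
Expected count = (row total × column total) / N = 123 × 151 / 388 = 47.87.

47.87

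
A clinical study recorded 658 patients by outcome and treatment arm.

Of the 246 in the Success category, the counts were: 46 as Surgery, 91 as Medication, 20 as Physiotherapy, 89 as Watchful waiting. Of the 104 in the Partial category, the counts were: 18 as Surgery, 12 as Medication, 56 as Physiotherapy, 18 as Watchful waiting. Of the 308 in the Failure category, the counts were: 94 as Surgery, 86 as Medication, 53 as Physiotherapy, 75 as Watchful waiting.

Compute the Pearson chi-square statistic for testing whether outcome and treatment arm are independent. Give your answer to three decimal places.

Row totals: 246, 104, 308. Column totals: 158, 189, 129, 182. Grand total N = 658.
Expected counts (row total × column total / N):
  Success, Surgery: 246×158/658 = 59.0699
  Success, Medication: 246×189/658 = 70.6596
  Success, Physiotherapy: 246×129/658 = 48.2280
  Success, Watchful waiting: 246×182/658 = 68.0426
  Partial, Surgery: 104×158/658 = 24.9726
  Partial, Medication: 104×189/658 = 29.8723
  Partial, Physiotherapy: 104×129/658 = 20.3891
  Partial, Watchful waiting: 104×182/658 = 28.7660
  Failure, Surgery: 308×158/658 = 73.9574
  Failure, Medication: 308×189/658 = 88.4681
  Failure, Physiotherapy: 308×129/658 = 60.3830
  Failure, Watchful waiting: 308×182/658 = 85.1915
Contributions (O − E)²/E:
  (46 − 59.0699)²/59.0699 = 2.8919
  (91 − 70.6596)²/70.6596 = 5.8553
  (20 − 48.2280)²/48.2280 = 16.5219
  (89 − 68.0426)²/68.0426 = 6.4550
  (18 − 24.9726)²/24.9726 = 1.9468
  (12 − 29.8723)²/29.8723 = 10.6928
  (56 − 20.3891)²/20.3891 = 62.1968
  (18 − 28.7660)²/28.7660 = 4.0293
  (94 − 73.9574)²/73.9574 = 5.4316
  (86 − 88.4681)²/88.4681 = 0.0689
  (53 − 60.3830)²/60.3830 = 0.9027
  (75 − 85.1915)²/85.1915 = 1.2192
χ² = 2.8919 + 5.8553 + 16.5219 + 6.4550 + 1.9468 + 10.6928 + 62.1968 + 4.0293 + 5.4316 + 0.0689 + 0.9027 + 1.2192 = 118.212

118.212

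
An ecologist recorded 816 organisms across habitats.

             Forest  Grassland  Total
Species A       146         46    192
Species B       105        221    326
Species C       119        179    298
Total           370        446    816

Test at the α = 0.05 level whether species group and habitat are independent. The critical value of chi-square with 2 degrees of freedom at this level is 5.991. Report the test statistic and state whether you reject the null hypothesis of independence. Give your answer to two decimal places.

99.22; reject H₀

Grand total N = 816.
Expected counts (row total × column total / N):
  Species A, Forest: 192×370/816 = 87.059
  Species A, Grassland: 192×446/816 = 104.941
  Species B, Forest: 326×370/816 = 147.819
  Species B, Grassland: 326×446/816 = 178.181
  Species C, Forest: 298×370/816 = 135.123
  Species C, Grassland: 298×446/816 = 162.877
Contributions (O − E)²/E:
  (146 − 87.059)²/87.059 = 39.9044
  (46 − 104.941)²/104.941 = 33.1047
  (105 − 147.819)²/147.819 = 12.4035
  (221 − 178.181)²/178.181 = 10.2899
  (119 − 135.123)²/135.123 = 1.9238
  (179 − 162.877)²/162.877 = 1.5960
χ² = 39.9044 + 33.1047 + 12.4035 + 10.2899 + 1.9238 + 1.5960 = 99.22
df = (3−1)(2−1) = 2. Since 99.22 > 5.991, reject the null hypothesis of independence at α = 0.05.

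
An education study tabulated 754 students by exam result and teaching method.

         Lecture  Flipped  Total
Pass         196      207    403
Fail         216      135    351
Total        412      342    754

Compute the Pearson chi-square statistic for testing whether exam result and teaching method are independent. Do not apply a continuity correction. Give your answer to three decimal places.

12.603

Grand total N = 754.
Expected counts (row total × column total / N):
  Pass, Lecture: 403×412/754 = 220.2069
  Pass, Flipped: 403×342/754 = 182.7931
  Fail, Lecture: 351×412/754 = 191.7931
  Fail, Flipped: 351×342/754 = 159.2069
Contributions (O − E)²/E:
  (196 − 220.2069)²/220.2069 = 2.6610
  (207 − 182.7931)²/182.7931 = 3.2057
  (216 − 191.7931)²/191.7931 = 3.0552
  (135 − 159.2069)²/159.2069 = 3.6806
χ² = 2.6610 + 3.2057 + 3.0552 + 3.6806 = 12.603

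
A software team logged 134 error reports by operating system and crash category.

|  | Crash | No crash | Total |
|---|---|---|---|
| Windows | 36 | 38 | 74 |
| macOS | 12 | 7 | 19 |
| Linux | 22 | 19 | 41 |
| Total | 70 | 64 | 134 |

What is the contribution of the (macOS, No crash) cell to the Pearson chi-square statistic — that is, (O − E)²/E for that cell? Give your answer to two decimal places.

0.47

Row total (macOS) = 19; column total (No crash) = 64; N = 134.
Expected count E = 19 × 64 / 134 = 9.075.
Contribution = (O − E)²/E = (7 − 9.075)² / 9.075 = 0.47.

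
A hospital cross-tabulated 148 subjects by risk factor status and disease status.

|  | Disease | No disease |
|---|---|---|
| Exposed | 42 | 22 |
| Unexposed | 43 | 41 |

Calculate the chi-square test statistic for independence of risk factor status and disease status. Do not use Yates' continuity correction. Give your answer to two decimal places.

3.10

Row totals: 64, 84. Column totals: 85, 63. Grand total N = 148.
Expected counts (row total × column total / N):
  Exposed, Disease: 64×85/148 = 36.757
  Exposed, No disease: 64×63/148 = 27.243
  Unexposed, Disease: 84×85/148 = 48.243
  Unexposed, No disease: 84×63/148 = 35.757
Contributions (O − E)²/E:
  (42 − 36.757)²/36.757 = 0.7479
  (22 − 27.243)²/27.243 = 1.0090
  (43 − 48.243)²/48.243 = 0.5698
  (41 − 35.757)²/35.757 = 0.7688
χ² = 0.7479 + 1.0090 + 0.5698 + 0.7688 = 3.10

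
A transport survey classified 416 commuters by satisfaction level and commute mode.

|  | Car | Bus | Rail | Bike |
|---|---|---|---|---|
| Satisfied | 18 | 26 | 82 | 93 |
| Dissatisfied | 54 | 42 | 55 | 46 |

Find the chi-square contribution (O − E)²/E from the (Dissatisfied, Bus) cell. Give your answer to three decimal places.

Row total (Dissatisfied) = 197; column total (Bus) = 68; N = 416.
Expected count E = 197 × 68 / 416 = 32.2019.
Contribution = (O − E)²/E = (42 − 32.2019)² / 32.2019 = 2.981.

2.981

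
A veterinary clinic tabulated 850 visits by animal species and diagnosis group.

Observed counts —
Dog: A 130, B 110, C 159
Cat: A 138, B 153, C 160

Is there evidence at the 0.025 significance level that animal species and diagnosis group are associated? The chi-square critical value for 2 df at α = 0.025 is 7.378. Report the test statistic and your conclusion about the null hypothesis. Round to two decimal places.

Row totals: 399, 451. Column totals: 268, 263, 319. Grand total N = 850.
Expected counts (row total × column total / N):
  Dog, A: 399×268/850 = 125.802
  Dog, B: 399×263/850 = 123.455
  Dog, C: 399×319/850 = 149.742
  Cat, A: 451×268/850 = 142.198
  Cat, B: 451×263/850 = 139.545
  Cat, C: 451×319/850 = 169.258
Contributions (O − E)²/E:
  (130 − 125.802)²/125.802 = 0.1401
  (110 − 123.455)²/123.455 = 1.4664
  (159 − 149.742)²/149.742 = 0.5724
  (138 − 142.198)²/142.198 = 0.1239
  (153 − 139.545)²/139.545 = 1.2973
  (160 − 169.258)²/169.258 = 0.5064
χ² = 0.1401 + 1.4664 + 0.5724 + 0.1239 + 1.2973 + 0.5064 = 4.11
df = (2−1)(3−1) = 2. Since 4.11 < 7.378, fail to reject the null hypothesis of independence at α = 0.025.

4.11; fail to reject H₀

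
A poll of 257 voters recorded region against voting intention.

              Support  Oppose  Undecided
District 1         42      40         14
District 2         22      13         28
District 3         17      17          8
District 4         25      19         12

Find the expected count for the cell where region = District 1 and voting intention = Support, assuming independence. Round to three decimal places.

Row total (District 1) = 96; column total (Support) = 106; grand total N = 257.
Expected count = (row total × column total) / N = 96 × 106 / 257 = 39.595.

39.595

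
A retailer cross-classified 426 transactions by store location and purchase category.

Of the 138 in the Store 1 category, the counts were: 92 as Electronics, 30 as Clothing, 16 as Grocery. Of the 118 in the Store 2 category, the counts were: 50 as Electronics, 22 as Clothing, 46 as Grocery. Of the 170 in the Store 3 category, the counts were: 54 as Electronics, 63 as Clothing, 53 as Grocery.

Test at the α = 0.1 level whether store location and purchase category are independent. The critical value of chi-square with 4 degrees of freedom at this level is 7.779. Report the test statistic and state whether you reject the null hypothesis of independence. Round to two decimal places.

Row totals: 138, 118, 170. Column totals: 196, 115, 115. Grand total N = 426.
Expected counts (row total × column total / N):
  Store 1, Electronics: 138×196/426 = 63.493
  Store 1, Clothing: 138×115/426 = 37.254
  Store 1, Grocery: 138×115/426 = 37.254
  Store 2, Electronics: 118×196/426 = 54.291
  Store 2, Clothing: 118×115/426 = 31.854
  Store 2, Grocery: 118×115/426 = 31.854
  Store 3, Electronics: 170×196/426 = 78.216
  Store 3, Clothing: 170×115/426 = 45.892
  Store 3, Grocery: 170×115/426 = 45.892
Contributions (O − E)²/E:
  (92 − 63.493)²/63.493 = 12.7990
  (30 − 37.254)²/37.254 = 1.4125
  (16 − 37.254)²/37.254 = 12.1257
  (50 − 54.291)²/54.291 = 0.3391
  (22 − 31.854)²/31.854 = 3.0483
  (46 − 31.854)²/31.854 = 6.2821
  (54 − 78.216)²/78.216 = 7.4974
  (63 − 45.892)²/45.892 = 6.3777
  (53 − 45.892)²/45.892 = 1.1009
χ² = 12.7990 + 1.4125 + 12.1257 + 0.3391 + 3.0483 + 6.2821 + 7.4974 + 6.3777 + 1.1009 = 50.98
df = (3−1)(3−1) = 4. Since 50.98 > 7.779, reject the null hypothesis of independence at α = 0.1.

50.98; reject H₀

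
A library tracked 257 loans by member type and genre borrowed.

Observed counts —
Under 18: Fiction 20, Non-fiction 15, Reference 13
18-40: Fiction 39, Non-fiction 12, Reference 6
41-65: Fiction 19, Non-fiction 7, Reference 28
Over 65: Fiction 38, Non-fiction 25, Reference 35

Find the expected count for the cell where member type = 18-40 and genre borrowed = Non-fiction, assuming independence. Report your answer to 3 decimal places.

13.086

Row total (18-40) = 57; column total (Non-fiction) = 59; grand total N = 257.
Expected count = (row total × column total) / N = 57 × 59 / 257 = 13.086.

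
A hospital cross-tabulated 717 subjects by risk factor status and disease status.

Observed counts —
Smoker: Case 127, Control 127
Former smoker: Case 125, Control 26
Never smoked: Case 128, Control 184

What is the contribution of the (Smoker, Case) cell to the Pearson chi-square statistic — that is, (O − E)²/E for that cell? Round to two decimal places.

Row total (Smoker) = 254; column total (Case) = 380; N = 717.
Expected count E = 254 × 380 / 717 = 134.616.
Contribution = (O − E)²/E = (127 − 134.616)² / 134.616 = 0.43.

0.43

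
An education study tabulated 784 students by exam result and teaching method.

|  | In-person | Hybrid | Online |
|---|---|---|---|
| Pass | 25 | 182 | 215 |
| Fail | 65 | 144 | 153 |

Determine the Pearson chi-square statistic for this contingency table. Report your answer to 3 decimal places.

28.226

Row totals: 422, 362. Column totals: 90, 326, 368. Grand total N = 784.
Expected counts (row total × column total / N):
  Pass, In-person: 422×90/784 = 48.4439
  Pass, Hybrid: 422×326/784 = 175.4745
  Pass, Online: 422×368/784 = 198.0816
  Fail, In-person: 362×90/784 = 41.5561
  Fail, Hybrid: 362×326/784 = 150.5255
  Fail, Online: 362×368/784 = 169.9184
Contributions (O − E)²/E:
  (25 − 48.4439)²/48.4439 = 11.3454
  (182 − 175.4745)²/175.4745 = 0.2427
  (215 − 198.0816)²/198.0816 = 1.4450
  (65 − 41.5561)²/41.5561 = 13.2259
  (144 − 150.5255)²/150.5255 = 0.2829
  (153 − 169.9184)²/169.9184 = 1.6845
χ² = 11.3454 + 0.2427 + 1.4450 + 13.2259 + 0.2829 + 1.6845 = 28.226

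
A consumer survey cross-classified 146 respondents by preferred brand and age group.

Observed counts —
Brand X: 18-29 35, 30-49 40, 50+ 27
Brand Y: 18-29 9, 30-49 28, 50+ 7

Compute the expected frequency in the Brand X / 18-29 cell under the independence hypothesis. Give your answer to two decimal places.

30.74

Row total (Brand X) = 102; column total (18-29) = 44; grand total N = 146.
Expected count = (row total × column total) / N = 102 × 44 / 146 = 30.74.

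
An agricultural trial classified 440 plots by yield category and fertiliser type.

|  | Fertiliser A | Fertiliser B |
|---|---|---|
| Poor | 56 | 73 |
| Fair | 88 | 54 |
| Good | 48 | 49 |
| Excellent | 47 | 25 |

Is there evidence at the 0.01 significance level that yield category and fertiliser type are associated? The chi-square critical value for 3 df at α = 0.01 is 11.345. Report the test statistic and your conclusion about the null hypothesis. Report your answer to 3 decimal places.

13.936; reject H₀

Row totals: 129, 142, 97, 72. Column totals: 239, 201. Grand total N = 440.
Expected counts (row total × column total / N):
  Poor, Fertiliser A: 129×239/440 = 70.0705
  Poor, Fertiliser B: 129×201/440 = 58.9295
  Fair, Fertiliser A: 142×239/440 = 77.1318
  Fair, Fertiliser B: 142×201/440 = 64.8682
  Good, Fertiliser A: 97×239/440 = 52.6886
  Good, Fertiliser B: 97×201/440 = 44.3114
  Excellent, Fertiliser A: 72×239/440 = 39.1091
  Excellent, Fertiliser B: 72×201/440 = 32.8909
Contributions (O − E)²/E:
  (56 − 70.0705)²/70.0705 = 2.8254
  (73 − 58.9295)²/58.9295 = 3.3596
  (88 − 77.1318)²/77.1318 = 1.5314
  (54 − 64.8682)²/64.8682 = 1.8209
  (48 − 52.6886)²/52.6886 = 0.4172
  (49 − 44.3114)²/44.3114 = 0.4961
  (47 − 39.1091)²/39.1091 = 1.5921
  (25 − 32.8909)²/32.8909 = 1.8931
χ² = 2.8254 + 3.3596 + 1.5314 + 1.8209 + 0.4172 + 0.4961 + 1.5921 + 1.8931 = 13.936
df = (4−1)(2−1) = 3. Since 13.936 > 11.345, reject the null hypothesis of independence at α = 0.01.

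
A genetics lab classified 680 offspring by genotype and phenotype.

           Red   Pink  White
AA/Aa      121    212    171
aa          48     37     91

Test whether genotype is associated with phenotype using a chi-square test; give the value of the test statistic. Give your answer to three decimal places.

Row totals: 504, 176. Column totals: 169, 249, 262. Grand total N = 680.
Expected counts (row total × column total / N):
  AA/Aa, Red: 504×169/680 = 125.2588
  AA/Aa, Pink: 504×249/680 = 184.5529
  AA/Aa, White: 504×262/680 = 194.1882
  aa, Red: 176×169/680 = 43.7412
  aa, Pink: 176×249/680 = 64.4471
  aa, White: 176×262/680 = 67.8118
Contributions (O − E)²/E:
  (121 − 125.2588)²/125.2588 = 0.1448
  (212 − 184.5529)²/184.5529 = 4.0820
  (171 − 194.1882)²/194.1882 = 2.7689
  (48 − 43.7412)²/43.7412 = 0.4147
  (37 − 64.4471)²/64.4471 = 11.6893
  (91 − 67.8118)²/67.8118 = 7.9292
χ² = 0.1448 + 4.0820 + 2.7689 + 0.4147 + 11.6893 + 7.9292 = 27.029

27.029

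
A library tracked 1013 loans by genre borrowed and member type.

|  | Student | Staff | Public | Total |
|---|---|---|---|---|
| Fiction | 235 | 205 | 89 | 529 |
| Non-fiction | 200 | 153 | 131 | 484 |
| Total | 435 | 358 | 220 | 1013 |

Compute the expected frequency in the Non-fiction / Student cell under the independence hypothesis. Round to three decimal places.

Row total (Non-fiction) = 484; column total (Student) = 435; grand total N = 1013.
Expected count = (row total × column total) / N = 484 × 435 / 1013 = 207.838.

207.838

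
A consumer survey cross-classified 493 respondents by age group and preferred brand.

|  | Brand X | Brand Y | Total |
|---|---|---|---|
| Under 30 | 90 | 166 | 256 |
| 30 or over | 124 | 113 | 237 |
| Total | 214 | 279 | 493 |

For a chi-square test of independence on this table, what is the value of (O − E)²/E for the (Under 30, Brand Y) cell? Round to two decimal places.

3.08

Row total (Under 30) = 256; column total (Brand Y) = 279; N = 493.
Expected count E = 256 × 279 / 493 = 144.876.
Contribution = (O − E)²/E = (166 − 144.876)² / 144.876 = 3.08.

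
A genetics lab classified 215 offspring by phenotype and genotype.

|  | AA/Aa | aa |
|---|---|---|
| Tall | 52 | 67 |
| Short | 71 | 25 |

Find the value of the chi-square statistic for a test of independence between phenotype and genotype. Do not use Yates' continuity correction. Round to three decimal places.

19.876

Row totals: 119, 96. Column totals: 123, 92. Grand total N = 215.
Expected counts (row total × column total / N):
  Tall, AA/Aa: 119×123/215 = 68.0791
  Tall, aa: 119×92/215 = 50.9209
  Short, AA/Aa: 96×123/215 = 54.9209
  Short, aa: 96×92/215 = 41.0791
Contributions (O − E)²/E:
  (52 − 68.0791)²/68.0791 = 3.7976
  (67 − 50.9209)²/50.9209 = 5.0772
  (71 − 54.9209)²/54.9209 = 4.7075
  (25 − 41.0791)²/41.0791 = 6.2936
χ² = 3.7976 + 5.0772 + 4.7075 + 6.2936 = 19.876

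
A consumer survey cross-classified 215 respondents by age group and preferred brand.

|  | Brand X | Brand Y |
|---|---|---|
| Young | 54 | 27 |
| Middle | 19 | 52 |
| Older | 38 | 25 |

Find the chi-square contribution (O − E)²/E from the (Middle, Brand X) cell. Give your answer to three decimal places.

8.504

Row total (Middle) = 71; column total (Brand X) = 111; N = 215.
Expected count E = 71 × 111 / 215 = 36.6558.
Contribution = (O − E)²/E = (19 − 36.6558)² / 36.6558 = 8.504.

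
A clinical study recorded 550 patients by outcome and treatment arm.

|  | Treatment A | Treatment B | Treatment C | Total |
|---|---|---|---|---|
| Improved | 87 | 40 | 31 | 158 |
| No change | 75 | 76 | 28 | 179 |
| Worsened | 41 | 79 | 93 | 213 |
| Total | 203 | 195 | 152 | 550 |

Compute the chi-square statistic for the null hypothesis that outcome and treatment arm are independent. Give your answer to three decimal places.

73.317

Grand total N = 550.
Expected counts (row total × column total / N):
  Improved, Treatment A: 158×203/550 = 58.3164
  Improved, Treatment B: 158×195/550 = 56.0182
  Improved, Treatment C: 158×152/550 = 43.6655
  No change, Treatment A: 179×203/550 = 66.0673
  No change, Treatment B: 179×195/550 = 63.4636
  No change, Treatment C: 179×152/550 = 49.4691
  Worsened, Treatment A: 213×203/550 = 78.6164
  Worsened, Treatment B: 213×195/550 = 75.5182
  Worsened, Treatment C: 213×152/550 = 58.8655
Contributions (O − E)²/E:
  (87 − 58.3164)²/58.3164 = 14.1084
  (40 − 56.0182)²/56.0182 = 4.5803
  (31 − 43.6655)²/43.6655 = 3.6737
  (75 − 66.0673)²/66.0673 = 1.2078
  (76 − 63.4636)²/63.4636 = 2.4764
  (28 − 49.4691)²/49.4691 = 9.3174
  (41 − 78.6164)²/78.6164 = 17.9987
  (79 − 75.5182)²/75.5182 = 0.1605
  (93 − 58.8655)²/58.8655 = 19.7937
χ² = 14.1084 + 4.5803 + 3.6737 + 1.2078 + 2.4764 + 9.3174 + 17.9987 + 0.1605 + 19.7937 = 73.317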